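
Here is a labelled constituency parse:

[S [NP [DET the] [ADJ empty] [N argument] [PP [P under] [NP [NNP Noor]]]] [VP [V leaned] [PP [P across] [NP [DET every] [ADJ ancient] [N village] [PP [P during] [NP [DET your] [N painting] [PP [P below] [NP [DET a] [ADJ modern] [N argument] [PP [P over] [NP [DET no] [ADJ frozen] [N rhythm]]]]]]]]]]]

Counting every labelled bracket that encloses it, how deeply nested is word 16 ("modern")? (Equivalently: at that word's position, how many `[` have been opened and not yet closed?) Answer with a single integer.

9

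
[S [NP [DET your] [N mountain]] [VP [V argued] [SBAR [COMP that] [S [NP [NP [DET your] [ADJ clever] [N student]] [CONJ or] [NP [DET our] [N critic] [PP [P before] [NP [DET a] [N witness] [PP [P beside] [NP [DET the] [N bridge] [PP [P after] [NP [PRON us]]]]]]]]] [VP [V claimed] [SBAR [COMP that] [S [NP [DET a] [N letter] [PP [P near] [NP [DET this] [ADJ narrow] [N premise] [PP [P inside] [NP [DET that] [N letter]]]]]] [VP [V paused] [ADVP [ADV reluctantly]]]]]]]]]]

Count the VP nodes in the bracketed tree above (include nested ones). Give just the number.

The VP constituents are: [VP argued that your clever student or our critic before a witness beside the bridge after us claimed that a letter near this narrow premise inside that letter paused reluctantly]; [VP claimed that a letter near this narrow premise inside that letter paused reluctantly]; [VP paused reluctantly]. Total: 3.

3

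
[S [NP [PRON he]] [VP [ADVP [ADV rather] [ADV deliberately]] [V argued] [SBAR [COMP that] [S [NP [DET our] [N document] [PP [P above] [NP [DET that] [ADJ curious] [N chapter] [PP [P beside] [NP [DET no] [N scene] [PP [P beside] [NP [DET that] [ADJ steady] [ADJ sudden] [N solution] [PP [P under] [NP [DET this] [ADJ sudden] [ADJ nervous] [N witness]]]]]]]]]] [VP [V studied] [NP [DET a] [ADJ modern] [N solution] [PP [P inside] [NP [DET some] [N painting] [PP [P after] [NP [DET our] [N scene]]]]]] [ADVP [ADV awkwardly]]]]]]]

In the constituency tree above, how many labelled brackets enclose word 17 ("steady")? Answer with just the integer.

12

The word sits inside ADJ, which is inside NP, inside PP, inside NP, inside PP, inside NP, inside PP, inside NP, inside S, inside SBAR, inside VP, inside S — 12 brackets in all.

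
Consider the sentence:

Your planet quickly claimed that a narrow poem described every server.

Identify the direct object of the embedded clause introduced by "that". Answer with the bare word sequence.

Within the embedded clause introduced by "that", the direct object of "described" is "every server".

every server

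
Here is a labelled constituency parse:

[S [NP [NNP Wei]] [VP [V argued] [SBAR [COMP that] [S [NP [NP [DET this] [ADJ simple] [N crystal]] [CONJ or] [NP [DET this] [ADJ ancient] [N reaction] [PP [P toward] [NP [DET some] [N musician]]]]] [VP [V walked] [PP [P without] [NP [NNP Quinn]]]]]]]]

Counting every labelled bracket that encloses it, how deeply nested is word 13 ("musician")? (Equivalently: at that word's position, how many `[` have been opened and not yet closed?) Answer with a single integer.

9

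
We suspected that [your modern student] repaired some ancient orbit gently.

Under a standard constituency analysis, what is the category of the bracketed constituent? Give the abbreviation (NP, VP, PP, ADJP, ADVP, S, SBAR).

NP

The bracketed span "your modern student" is headed by "student", making it a noun phrase (NP).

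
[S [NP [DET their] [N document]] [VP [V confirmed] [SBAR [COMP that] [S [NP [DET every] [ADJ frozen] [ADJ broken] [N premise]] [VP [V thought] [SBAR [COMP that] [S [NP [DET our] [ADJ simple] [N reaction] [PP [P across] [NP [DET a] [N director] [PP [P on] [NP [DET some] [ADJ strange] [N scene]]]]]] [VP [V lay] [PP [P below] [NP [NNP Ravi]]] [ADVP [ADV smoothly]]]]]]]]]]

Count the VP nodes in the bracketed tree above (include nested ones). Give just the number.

3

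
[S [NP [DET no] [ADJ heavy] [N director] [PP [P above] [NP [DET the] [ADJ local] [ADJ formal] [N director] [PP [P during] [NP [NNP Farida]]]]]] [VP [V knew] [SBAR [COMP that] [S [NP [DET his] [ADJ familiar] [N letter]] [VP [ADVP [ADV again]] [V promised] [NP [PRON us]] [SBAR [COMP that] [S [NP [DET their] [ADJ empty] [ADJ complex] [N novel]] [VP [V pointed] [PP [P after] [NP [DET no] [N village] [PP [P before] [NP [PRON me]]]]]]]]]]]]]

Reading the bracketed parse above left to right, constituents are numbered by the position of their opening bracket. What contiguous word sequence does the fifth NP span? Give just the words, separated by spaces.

Opening `[NP` markers occur at word positions 1, 5, 10, 13, 18, 20, 26, 29; the fifth of these opens the constituent [NP us].

us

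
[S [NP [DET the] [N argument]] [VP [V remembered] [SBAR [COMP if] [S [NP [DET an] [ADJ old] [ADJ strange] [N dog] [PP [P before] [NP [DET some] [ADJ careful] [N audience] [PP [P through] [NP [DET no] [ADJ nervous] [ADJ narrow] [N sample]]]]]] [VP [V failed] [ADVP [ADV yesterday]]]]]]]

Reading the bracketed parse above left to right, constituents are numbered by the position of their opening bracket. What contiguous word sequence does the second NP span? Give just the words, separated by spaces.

Opening `[NP` markers occur at word positions 1, 5, 10, 14; the second of these opens the constituent [NP an old strange dog before some careful audience through no nervous narrow sample].

an old strange dog before some careful audience through no nervous narrow sample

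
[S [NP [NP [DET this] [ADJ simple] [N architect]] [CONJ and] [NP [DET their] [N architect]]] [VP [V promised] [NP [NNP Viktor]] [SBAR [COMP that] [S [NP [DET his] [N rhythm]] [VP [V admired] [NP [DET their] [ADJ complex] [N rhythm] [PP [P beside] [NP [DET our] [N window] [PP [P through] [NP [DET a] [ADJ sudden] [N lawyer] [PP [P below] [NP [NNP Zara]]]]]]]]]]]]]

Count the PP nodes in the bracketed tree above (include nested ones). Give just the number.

3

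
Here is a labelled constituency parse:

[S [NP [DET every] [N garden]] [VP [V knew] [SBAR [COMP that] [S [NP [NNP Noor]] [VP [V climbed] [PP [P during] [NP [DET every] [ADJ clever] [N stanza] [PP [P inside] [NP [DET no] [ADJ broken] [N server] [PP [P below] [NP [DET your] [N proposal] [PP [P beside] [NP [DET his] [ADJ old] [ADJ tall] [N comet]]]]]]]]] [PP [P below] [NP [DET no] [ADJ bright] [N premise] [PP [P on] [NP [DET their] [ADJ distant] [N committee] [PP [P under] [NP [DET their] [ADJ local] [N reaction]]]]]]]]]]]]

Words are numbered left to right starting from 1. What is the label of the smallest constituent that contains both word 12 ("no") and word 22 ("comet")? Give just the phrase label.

NP

Word 12 lies under S → VP → SBAR → S → VP → PP → NP → PP → NP → DET; word 22 lies under S → VP → SBAR → S → VP → PP → NP → PP → NP → PP → NP → PP → NP → N. The lowest shared node is the NP.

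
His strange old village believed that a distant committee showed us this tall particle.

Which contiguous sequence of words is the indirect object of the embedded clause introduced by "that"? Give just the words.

us

Within the embedded clause introduced by "that", the indirect object of "showed" is "us".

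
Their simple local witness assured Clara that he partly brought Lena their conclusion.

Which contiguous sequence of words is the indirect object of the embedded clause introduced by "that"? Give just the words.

Lena

Within the embedded clause introduced by "that", the indirect object of "brought" is "Lena".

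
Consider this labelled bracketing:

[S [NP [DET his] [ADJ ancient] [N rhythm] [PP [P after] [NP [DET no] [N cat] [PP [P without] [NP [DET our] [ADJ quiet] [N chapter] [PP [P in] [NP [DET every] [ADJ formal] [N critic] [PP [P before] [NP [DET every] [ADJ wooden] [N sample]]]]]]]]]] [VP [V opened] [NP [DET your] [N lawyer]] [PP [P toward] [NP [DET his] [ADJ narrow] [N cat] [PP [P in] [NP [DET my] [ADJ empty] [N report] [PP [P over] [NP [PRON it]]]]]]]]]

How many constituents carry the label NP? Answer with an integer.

9

Listing each NP by its span: [NP his ancient rhythm after no cat without our quiet chapter in every formal critic before every wooden sample]; [NP no cat without our quiet chapter in every formal critic before every wooden sample]; [NP our quiet chapter in every formal critic before every wooden sample]; [NP every formal critic before every wooden sample]; [NP every wooden sample]; [NP your lawyer] … — that makes 9.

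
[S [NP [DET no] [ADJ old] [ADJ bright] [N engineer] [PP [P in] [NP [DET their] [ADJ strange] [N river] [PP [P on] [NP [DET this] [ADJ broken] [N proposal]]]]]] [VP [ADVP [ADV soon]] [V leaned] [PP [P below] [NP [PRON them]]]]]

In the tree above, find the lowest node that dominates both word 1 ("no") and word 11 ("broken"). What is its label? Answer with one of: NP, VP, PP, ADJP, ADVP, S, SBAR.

The smallest bracket enclosing both words is [NP no old bright engineer in their strange river on this broken proposal], so the label is NP.

NP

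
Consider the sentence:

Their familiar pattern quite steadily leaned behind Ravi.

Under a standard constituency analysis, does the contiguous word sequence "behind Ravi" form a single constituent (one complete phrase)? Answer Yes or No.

The sequence corresponds to a single PP node — the prepositional phrase "behind Ravi".

Yes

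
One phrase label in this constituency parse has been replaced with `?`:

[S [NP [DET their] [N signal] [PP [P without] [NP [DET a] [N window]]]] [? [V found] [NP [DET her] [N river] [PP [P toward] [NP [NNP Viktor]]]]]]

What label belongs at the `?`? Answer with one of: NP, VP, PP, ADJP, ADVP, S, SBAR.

VP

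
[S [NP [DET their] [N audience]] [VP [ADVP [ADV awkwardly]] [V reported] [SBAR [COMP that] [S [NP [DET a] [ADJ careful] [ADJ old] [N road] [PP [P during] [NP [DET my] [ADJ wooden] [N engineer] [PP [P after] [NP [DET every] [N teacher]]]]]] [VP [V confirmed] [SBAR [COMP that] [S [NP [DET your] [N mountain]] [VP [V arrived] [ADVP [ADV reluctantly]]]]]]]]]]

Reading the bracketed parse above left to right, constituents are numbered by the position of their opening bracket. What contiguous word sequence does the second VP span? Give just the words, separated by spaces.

confirmed that your mountain arrived reluctantly

In left-to-right order the VP constituents are "awkwardly reported that a careful old road during my wooden engineer after every teacher confirmed that your mountain arrived reluctantly"; "confirmed that your mountain arrived reluctantly"; "arrived reluctantly". Number 2 is "confirmed that your mountain arrived reluctantly".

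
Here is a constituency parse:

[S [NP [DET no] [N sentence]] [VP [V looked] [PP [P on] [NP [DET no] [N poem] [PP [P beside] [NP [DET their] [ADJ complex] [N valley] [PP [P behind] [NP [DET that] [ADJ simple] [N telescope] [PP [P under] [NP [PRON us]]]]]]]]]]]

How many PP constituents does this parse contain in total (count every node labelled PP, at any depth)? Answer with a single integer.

4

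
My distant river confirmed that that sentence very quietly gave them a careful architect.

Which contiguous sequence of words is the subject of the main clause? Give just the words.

In the main clause the verb is "confirmed"; the NP preceding it, "my distant river", is the subject.

my distant river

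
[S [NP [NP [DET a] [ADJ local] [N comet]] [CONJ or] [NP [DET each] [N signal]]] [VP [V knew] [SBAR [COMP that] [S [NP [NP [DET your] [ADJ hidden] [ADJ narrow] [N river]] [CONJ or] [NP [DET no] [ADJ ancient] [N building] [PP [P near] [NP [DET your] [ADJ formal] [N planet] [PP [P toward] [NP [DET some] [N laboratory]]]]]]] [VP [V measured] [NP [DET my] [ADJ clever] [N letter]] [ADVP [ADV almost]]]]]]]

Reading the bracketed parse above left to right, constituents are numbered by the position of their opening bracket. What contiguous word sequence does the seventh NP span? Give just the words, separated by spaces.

In left-to-right order the NP constituents are "a local comet or each signal"; "a local comet"; "each signal"; "your hidden narrow river or no ancient building near your formal planet toward some laboratory"; "your hidden narrow river"; "no ancient building near your formal planet toward some laboratory"; "your formal planet toward some laboratory"; "some laboratory"; "my clever letter". Number 7 is "your formal planet toward some laboratory".

your formal planet toward some laboratory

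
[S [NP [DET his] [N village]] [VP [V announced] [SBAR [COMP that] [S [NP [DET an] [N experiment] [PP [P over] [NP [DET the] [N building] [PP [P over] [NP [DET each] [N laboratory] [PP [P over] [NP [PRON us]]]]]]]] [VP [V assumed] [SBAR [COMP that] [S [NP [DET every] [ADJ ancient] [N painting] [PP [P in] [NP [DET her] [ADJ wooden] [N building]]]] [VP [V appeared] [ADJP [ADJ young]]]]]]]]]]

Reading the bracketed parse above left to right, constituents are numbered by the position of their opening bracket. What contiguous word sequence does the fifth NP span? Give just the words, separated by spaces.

us

The NP opening brackets appear, in order, over: "his village"; "an experiment over the building over each laboratory over us"; "the building over each laboratory over us"; "each laboratory over us"; "us"; "every ancient painting in her wooden building"; "her wooden building". The fifth one spans "us".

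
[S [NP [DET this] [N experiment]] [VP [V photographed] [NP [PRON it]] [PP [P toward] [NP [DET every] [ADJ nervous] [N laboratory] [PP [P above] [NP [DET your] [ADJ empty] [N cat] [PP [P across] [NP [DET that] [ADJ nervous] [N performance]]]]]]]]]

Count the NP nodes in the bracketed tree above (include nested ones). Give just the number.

5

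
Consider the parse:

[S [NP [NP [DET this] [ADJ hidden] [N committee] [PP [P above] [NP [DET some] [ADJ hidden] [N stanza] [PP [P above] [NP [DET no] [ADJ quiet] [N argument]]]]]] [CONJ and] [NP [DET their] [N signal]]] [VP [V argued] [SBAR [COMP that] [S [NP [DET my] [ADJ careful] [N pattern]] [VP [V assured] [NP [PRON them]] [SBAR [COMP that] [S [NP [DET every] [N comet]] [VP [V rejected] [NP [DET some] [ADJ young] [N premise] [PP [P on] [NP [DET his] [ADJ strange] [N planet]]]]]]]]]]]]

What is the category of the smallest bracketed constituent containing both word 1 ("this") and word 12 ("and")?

NP

Word 1 lies under S → NP → NP → DET; word 12 lies under S → NP → CONJ. The lowest shared node is the NP.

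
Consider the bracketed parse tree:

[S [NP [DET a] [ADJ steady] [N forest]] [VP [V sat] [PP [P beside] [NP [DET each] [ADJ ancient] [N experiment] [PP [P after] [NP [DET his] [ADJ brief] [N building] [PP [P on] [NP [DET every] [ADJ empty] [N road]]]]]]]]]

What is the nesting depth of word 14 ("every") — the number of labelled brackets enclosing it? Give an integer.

9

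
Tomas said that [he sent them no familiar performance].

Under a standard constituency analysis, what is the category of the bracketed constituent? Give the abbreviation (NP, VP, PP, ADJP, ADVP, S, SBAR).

S

"sent" is the head of the bracketed span, so the span is a clause: S.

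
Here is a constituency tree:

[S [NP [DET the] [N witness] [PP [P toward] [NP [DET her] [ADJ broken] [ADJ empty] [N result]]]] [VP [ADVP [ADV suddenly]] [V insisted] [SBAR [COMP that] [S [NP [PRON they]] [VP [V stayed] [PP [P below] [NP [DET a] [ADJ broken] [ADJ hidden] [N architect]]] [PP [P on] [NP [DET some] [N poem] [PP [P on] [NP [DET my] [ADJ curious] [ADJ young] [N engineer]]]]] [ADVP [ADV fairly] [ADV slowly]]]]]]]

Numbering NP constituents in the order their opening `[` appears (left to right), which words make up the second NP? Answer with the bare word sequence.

her broken empty result

The NP opening brackets appear, in order, over: "the witness toward her broken empty result"; "her broken empty result"; "they"; "a broken hidden architect"; "some poem on my curious young engineer"; "my curious young engineer". The second one spans "her broken empty result".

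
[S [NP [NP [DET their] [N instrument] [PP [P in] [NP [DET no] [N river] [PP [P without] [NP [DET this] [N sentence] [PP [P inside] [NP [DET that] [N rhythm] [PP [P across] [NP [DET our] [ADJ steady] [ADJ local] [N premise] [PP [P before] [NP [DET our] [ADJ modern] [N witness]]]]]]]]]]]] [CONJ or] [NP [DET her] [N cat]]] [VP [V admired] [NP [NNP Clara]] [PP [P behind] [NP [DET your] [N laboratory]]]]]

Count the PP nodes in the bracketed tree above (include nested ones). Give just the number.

Listing each PP by its span: [PP in no river without this sentence inside that rhythm across our steady local premise before our modern witness]; [PP without this sentence inside that rhythm across our steady local premise before our modern witness]; [PP inside that rhythm across our steady local premise before our modern witness]; [PP across our steady local premise before our modern witness]; [PP before our modern witness]; [PP behind your laboratory] — that makes 6.

6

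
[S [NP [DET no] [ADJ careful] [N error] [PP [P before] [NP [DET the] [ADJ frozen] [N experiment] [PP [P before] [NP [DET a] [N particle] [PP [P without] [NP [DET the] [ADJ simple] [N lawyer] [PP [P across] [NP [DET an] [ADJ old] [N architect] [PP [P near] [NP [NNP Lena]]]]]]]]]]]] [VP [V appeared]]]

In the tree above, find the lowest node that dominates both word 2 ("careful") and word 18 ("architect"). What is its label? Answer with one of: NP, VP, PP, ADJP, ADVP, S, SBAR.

Both words fall inside [NP no careful error before the frozen experiment before a particle without the simple lawyer across an old architect near Lena] (words 1–20), and no smaller constituent contains them both. Label: NP.

NP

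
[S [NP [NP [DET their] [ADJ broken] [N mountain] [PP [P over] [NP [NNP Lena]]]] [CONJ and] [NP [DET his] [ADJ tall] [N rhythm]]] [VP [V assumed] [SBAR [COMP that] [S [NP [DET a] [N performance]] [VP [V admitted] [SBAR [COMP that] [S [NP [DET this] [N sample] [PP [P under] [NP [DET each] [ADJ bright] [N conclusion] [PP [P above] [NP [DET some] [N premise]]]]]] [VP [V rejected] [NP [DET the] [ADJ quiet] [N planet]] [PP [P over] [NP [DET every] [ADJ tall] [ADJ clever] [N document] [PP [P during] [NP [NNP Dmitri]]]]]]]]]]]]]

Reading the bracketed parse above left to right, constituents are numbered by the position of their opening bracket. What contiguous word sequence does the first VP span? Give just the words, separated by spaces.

assumed that a performance admitted that this sample under each bright conclusion above some premise rejected the quiet planet over every tall clever document during Dmitri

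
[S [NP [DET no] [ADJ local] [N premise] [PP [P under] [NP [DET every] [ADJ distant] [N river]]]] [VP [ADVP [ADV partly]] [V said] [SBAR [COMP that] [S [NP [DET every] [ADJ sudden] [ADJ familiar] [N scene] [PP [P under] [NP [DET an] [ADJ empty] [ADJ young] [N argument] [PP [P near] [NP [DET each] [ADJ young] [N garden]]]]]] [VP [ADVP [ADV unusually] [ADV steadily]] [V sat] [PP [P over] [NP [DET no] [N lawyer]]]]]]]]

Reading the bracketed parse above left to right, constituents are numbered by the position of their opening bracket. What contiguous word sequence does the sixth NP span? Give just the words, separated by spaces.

no lawyer

Opening `[NP` markers occur at word positions 1, 5, 11, 16, 21, 28; the sixth of these opens the constituent [NP no lawyer].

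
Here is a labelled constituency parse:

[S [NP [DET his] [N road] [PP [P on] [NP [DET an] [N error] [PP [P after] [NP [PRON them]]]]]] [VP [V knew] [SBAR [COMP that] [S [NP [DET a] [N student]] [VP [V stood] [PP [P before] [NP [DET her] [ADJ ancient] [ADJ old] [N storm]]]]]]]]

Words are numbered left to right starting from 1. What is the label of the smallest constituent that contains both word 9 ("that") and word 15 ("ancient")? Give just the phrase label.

SBAR

Both words fall inside [SBAR that a student stood before her ancient old storm] (words 9–17), and no smaller constituent contains them both. Label: SBAR.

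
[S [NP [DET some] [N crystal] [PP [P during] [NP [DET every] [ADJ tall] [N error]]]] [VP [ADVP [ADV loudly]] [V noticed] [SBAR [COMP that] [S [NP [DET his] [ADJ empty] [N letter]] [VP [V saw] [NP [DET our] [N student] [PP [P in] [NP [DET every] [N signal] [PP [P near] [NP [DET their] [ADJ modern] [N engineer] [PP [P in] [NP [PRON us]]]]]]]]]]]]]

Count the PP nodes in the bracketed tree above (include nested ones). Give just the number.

Scanning left to right, an opening `[PP` appears at word positions 3, 16, 19, 23 — 4 in total.

4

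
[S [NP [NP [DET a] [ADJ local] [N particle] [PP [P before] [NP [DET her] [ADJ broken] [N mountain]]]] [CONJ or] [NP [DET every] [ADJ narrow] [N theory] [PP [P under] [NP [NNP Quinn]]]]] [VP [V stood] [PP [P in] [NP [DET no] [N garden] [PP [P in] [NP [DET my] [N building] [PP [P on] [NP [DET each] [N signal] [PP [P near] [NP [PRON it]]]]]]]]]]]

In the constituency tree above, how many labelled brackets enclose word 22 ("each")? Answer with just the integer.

Path from the root down to the word: S → VP → PP → NP → PP → NP → PP → NP → DET. That is 9 enclosing brackets.

9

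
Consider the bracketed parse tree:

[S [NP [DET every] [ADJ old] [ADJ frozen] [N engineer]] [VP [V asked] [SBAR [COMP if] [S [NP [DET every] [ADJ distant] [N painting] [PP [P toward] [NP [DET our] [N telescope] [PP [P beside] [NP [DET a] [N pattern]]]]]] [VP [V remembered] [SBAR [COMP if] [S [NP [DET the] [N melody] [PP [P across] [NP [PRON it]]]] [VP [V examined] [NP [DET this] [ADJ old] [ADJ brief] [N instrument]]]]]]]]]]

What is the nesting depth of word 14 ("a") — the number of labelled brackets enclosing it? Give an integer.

10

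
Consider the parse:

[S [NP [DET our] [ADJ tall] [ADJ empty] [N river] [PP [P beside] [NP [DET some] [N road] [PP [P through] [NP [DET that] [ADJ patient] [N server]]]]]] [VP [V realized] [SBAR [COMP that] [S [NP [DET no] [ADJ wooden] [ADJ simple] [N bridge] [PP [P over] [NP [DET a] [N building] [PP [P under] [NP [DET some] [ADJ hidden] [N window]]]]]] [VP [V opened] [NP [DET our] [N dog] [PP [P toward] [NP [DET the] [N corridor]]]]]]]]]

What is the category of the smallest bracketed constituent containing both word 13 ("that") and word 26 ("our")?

SBAR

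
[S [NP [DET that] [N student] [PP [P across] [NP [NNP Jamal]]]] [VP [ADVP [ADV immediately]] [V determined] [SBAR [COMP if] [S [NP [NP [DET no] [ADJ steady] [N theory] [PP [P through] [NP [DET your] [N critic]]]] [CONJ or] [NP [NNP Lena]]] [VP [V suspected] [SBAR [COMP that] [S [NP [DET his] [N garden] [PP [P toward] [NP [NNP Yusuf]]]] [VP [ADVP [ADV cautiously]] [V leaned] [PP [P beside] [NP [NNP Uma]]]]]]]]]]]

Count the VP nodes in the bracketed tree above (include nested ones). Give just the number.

3

The VP constituents are: [VP immediately determined if no steady theory through your critic or Lena suspected that his garden toward Yusuf cautiously leaned beside Uma]; [VP suspected that his garden toward Yusuf cautiously leaned beside Uma]; [VP cautiously leaned beside Uma]. Total: 3.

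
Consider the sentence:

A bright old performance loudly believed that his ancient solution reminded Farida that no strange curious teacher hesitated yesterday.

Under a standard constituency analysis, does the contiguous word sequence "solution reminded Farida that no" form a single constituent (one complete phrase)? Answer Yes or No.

No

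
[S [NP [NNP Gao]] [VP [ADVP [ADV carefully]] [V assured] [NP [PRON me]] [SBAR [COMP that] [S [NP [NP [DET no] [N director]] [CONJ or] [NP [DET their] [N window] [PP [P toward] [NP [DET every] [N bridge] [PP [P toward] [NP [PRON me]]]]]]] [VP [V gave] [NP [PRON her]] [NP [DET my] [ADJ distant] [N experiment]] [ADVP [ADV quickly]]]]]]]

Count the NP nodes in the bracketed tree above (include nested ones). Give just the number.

9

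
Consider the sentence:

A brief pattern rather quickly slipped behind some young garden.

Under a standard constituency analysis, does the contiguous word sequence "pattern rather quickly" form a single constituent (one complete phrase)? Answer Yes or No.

No

The sequence begins inside the noun phrase "a brief pattern" and ends inside the verb phrase "rather quickly slipped behind some young garden"; it crosses a phrase boundary, so no single node in the tree spans exactly those words.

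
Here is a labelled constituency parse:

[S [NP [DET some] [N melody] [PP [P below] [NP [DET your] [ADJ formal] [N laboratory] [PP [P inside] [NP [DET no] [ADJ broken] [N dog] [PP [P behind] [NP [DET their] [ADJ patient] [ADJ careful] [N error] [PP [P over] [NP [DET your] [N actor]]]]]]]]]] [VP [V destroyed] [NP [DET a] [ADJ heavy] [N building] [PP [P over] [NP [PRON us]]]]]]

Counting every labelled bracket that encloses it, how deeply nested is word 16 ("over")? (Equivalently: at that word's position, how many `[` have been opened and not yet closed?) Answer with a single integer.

10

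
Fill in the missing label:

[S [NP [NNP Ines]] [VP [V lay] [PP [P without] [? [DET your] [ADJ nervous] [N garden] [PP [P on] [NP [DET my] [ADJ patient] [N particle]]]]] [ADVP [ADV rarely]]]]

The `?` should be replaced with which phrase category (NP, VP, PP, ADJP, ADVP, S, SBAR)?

Looking at what the `?` directly dominates — DET 'your', ADJ 'nervous', N 'garden', PP — this is a noun phrase (NP).

NP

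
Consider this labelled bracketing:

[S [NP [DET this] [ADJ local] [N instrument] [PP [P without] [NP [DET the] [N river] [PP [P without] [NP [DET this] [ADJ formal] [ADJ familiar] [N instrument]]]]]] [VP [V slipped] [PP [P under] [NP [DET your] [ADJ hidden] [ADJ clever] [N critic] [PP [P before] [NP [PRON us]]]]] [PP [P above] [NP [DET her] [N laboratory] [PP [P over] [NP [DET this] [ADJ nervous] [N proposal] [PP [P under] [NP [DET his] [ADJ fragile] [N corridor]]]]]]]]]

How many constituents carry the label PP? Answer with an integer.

Scanning left to right, an opening `[PP` appears at word positions 4, 7, 13, 18, 20, 23, 27 — 7 in total.

7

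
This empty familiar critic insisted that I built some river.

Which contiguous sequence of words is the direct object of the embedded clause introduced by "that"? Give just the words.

some river

The verb of the embedded clause introduced by "that" is "built"; its direct object is the NP "some river".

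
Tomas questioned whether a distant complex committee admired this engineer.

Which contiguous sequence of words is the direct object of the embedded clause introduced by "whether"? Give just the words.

this engineer

"admired" heads the VP of the embedded clause introduced by "whether", and "this engineer" is its direct object.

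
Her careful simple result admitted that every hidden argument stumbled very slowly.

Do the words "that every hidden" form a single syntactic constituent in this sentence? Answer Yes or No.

No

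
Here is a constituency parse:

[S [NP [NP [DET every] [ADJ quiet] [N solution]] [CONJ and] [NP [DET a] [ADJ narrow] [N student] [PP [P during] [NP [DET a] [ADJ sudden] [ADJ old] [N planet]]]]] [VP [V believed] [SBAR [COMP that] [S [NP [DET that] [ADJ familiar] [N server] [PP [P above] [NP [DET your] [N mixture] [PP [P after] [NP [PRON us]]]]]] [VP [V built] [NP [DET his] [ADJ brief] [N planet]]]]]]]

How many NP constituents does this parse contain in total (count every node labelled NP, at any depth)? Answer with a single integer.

8

Listing each NP by its span: [NP every quiet solution and a narrow student during a sudden old planet]; [NP every quiet solution]; [NP a narrow student during a sudden old planet]; [NP a sudden old planet]; [NP that familiar server above your mixture after us]; [NP your mixture after us] … — that makes 8.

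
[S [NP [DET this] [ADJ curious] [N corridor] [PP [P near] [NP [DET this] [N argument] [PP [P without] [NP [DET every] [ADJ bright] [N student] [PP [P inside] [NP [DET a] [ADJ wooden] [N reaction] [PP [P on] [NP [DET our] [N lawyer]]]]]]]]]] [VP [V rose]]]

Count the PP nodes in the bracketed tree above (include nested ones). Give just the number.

4

The PP constituents are: [PP near this argument without every bright student inside a wooden reaction on our lawyer]; [PP without every bright student inside a wooden reaction on our lawyer]; [PP inside a wooden reaction on our lawyer]; [PP on our lawyer]. Total: 4.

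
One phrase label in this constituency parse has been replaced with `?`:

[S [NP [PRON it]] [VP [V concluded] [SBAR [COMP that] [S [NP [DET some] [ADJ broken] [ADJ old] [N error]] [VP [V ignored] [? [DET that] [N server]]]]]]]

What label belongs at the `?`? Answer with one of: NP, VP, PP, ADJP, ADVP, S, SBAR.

NP

The `?` node immediately contains: DET 'that', N 'server'. That is the internal structure of a noun phrase, so the label is NP.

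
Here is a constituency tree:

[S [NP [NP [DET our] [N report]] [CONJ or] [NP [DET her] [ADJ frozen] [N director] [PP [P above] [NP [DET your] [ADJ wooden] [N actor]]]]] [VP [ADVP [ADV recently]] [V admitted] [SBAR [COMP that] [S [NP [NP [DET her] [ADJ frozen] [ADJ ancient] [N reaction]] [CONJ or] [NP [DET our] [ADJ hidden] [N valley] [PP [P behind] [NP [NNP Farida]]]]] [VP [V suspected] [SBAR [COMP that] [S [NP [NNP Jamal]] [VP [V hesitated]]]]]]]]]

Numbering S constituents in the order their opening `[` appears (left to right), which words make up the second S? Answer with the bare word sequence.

her frozen ancient reaction or our hidden valley behind Farida suspected that Jamal hesitated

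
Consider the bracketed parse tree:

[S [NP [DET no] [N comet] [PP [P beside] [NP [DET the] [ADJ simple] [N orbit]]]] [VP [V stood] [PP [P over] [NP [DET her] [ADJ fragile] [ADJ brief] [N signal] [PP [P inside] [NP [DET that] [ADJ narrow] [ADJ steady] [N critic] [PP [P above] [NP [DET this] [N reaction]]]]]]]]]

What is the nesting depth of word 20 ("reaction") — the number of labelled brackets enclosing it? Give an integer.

9

Path from the root down to the word: S → VP → PP → NP → PP → NP → PP → NP → N. That is 9 enclosing brackets.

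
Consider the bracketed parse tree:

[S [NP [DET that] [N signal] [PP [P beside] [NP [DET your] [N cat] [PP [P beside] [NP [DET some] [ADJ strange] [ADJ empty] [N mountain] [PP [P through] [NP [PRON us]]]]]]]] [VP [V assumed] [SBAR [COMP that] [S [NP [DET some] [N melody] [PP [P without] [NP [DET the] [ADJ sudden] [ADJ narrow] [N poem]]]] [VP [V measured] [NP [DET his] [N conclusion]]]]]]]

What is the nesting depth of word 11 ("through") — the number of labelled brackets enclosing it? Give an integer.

Path from the root down to the word: S → NP → PP → NP → PP → NP → PP → P. That is 8 enclosing brackets.

8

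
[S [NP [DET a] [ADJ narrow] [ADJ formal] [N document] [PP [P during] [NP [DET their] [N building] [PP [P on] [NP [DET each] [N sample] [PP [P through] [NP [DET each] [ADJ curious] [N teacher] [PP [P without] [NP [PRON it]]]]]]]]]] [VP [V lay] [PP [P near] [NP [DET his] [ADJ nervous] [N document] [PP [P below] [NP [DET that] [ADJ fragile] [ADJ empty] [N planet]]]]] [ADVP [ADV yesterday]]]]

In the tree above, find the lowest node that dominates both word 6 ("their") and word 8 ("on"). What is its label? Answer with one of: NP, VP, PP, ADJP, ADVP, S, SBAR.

The smallest bracket enclosing both words is [NP their building on each sample through each curious teacher without it], so the label is NP.

NP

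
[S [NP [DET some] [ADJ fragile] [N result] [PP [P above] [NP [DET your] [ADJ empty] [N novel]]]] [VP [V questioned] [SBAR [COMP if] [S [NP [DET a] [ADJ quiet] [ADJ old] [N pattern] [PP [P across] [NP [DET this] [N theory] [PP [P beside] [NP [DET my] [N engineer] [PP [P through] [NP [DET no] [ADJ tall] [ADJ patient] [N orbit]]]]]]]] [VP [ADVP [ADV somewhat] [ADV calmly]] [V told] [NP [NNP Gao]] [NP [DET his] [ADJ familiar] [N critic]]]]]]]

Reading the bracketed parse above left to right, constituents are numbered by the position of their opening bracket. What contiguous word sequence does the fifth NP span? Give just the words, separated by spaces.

The NP opening brackets appear, in order, over: "some fragile result above your empty novel"; "your empty novel"; "a quiet old pattern across this theory beside my engineer through no tall patient orbit"; "this theory beside my engineer through no tall patient orbit"; "my engineer through no tall patient orbit"; "no tall patient orbit"; "Gao"; "his familiar critic". The fifth one spans "my engineer through no tall patient orbit".

my engineer through no tall patient orbit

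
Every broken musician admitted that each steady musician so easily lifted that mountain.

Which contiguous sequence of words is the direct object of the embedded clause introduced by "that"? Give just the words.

"lifted" heads the VP of the embedded clause introduced by "that", and "that mountain" is its direct object.

that mountain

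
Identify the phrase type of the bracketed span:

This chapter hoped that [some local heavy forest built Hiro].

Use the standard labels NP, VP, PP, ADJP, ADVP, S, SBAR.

The span is built around the head "built" — a clause (S).

S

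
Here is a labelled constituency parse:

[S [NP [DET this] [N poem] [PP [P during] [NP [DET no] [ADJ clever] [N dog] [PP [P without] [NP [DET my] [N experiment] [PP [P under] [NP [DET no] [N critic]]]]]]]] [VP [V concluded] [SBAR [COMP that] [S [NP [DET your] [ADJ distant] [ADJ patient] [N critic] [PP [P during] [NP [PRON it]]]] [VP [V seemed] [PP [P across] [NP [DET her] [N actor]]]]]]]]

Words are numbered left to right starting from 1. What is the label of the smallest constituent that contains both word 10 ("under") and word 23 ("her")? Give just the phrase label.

The smallest bracket enclosing both words is [S this poem during no clever dog without my experiment under no critic concluded that your distant patient critic during it seemed across her actor], so the label is S.

S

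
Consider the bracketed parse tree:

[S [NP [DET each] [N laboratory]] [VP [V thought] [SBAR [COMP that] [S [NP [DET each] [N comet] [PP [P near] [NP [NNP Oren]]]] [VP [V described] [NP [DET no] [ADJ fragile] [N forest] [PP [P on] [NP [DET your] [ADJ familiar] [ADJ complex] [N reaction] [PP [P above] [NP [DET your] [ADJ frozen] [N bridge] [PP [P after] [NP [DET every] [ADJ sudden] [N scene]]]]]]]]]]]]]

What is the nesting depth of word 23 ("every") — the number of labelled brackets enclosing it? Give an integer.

The word sits inside DET, which is inside NP, inside PP, inside NP, inside PP, inside NP, inside PP, inside NP, inside VP, inside S, inside SBAR, inside VP, inside S — 13 brackets in all.

13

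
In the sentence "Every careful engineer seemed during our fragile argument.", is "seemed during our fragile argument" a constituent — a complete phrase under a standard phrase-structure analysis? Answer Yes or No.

These words form the whole verb phrase headed by "seemed", so yes — one constituent.

Yes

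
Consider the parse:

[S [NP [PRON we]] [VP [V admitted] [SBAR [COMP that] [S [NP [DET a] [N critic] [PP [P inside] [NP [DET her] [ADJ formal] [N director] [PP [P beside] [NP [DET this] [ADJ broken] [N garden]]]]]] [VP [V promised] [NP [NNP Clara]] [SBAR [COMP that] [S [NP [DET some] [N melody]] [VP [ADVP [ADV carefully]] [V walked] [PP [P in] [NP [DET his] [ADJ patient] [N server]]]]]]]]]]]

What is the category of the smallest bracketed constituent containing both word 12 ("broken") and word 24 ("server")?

S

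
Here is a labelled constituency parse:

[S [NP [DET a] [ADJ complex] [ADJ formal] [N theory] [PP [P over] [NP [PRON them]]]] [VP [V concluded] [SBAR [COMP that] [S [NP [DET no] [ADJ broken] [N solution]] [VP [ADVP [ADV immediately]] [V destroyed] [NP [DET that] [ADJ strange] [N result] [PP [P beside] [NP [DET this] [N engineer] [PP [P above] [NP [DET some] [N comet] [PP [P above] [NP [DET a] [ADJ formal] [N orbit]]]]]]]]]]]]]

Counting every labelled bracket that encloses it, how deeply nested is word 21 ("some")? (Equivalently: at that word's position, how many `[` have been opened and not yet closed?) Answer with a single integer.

11

Counting open brackets not yet closed at "some": [S [VP [SBAR [S [VP [NP [PP [NP [PP [NP [DET = 11.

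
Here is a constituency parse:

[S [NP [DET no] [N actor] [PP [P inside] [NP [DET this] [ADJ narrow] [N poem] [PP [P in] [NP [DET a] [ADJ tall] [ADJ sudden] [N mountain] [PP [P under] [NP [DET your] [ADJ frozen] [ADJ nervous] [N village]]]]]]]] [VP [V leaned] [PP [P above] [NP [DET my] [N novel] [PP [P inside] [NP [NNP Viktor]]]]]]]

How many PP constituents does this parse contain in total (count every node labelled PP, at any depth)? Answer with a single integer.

The PP constituents are: [PP inside this narrow poem in a tall sudden mountain under your frozen nervous village]; [PP in a tall sudden mountain under your frozen nervous village]; [PP under your frozen nervous village]; [PP above my novel inside Viktor]; [PP inside Viktor]. Total: 5.

5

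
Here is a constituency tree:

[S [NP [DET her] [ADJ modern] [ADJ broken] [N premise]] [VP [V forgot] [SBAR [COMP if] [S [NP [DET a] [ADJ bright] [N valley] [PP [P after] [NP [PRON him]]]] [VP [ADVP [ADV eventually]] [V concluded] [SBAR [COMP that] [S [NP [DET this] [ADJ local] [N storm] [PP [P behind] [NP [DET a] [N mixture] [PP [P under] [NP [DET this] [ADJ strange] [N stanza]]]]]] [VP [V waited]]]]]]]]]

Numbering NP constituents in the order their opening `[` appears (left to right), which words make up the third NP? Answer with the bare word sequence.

him

In left-to-right order the NP constituents are "her modern broken premise"; "a bright valley after him"; "him"; "this local storm behind a mixture under this strange stanza"; "a mixture under this strange stanza"; "this strange stanza". Number 3 is "him".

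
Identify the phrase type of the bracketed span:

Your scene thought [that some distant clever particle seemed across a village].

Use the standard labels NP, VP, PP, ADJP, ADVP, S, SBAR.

The bracketed span "that some distant clever particle seemed across a village" is headed by "that", making it a subordinate clause (SBAR).

SBAR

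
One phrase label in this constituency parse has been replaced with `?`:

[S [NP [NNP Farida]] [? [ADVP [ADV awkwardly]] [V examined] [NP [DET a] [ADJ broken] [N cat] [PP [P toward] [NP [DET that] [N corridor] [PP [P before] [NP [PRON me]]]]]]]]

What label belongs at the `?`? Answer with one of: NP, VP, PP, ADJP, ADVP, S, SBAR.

VP

A constituent whose immediate children are ADVP, V 'examined', NP is a verb phrase: VP.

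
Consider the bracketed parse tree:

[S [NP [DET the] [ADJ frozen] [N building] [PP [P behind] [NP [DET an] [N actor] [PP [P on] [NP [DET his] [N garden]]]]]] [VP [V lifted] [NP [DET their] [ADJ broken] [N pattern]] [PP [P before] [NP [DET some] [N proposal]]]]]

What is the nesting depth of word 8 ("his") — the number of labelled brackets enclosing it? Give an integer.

Counting open brackets not yet closed at "his": [S [NP [PP [NP [PP [NP [DET = 7.

7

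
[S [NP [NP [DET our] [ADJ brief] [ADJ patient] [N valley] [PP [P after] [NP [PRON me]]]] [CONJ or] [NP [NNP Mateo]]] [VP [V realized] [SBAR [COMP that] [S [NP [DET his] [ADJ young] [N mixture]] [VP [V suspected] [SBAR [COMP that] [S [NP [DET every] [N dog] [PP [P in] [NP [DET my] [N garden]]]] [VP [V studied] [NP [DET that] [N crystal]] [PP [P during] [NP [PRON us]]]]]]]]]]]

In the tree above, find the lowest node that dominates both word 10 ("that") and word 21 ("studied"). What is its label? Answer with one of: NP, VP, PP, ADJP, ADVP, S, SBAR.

SBAR

The smallest bracket enclosing both words is [SBAR that his young mixture suspected that every dog in my garden studied that crystal during us], so the label is SBAR.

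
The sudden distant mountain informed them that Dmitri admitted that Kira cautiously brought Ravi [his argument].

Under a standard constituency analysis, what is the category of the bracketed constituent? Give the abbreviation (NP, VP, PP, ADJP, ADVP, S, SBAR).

NP

"argument" is the head of the bracketed span, so the span is a noun phrase: NP.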